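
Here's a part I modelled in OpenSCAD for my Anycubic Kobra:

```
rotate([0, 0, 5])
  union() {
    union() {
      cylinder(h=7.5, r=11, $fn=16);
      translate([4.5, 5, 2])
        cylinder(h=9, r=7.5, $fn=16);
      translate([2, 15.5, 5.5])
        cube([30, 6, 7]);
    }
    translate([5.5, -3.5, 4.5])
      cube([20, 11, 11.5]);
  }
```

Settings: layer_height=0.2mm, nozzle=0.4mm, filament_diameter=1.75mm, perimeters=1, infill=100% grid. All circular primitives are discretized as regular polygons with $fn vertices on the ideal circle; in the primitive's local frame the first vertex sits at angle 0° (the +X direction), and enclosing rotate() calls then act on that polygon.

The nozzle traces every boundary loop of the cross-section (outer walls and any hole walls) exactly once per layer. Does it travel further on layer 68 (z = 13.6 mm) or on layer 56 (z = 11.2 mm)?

layer 56 (z = 11.2 mm)

Layer 68 (z = 13.6): the cylinder does not reach this height (z outside [0, 7.5]); the cylinder at (4.5, 5) does not reach this height (z outside [2, 11]); the cube at (2, 15.5) is not intersected at this z (z outside [5.5, 12.5]); Combining (union): nothing is present at this height; the cube at (5.5, -3.5) is present — its section is the full 20×11 rectangle (perimeter 62.00 mm); Taking the union: only the 20×11 cube at (5.5, -3.5) is present, so the union is just that shape — boundary = 62.00 mm; (rotated 5° about Z; rotation is an isometry so areas/perimeters/island counts are preserved). So its perimeter = 62.00 mm. Layer 56 (z = 11.2): the cylinder is absent (z outside [0, 7.5]); the cylinder at (4.5, 5) is absent (z outside [2, 11]); the 30×6 cube at (2, 15.5) contributes its full rectangle (perimeter 72.00 mm); Taking the union: only the 30×6 cube at (2, 15.5) is present, so the union is just that shape — boundary = 72.00 mm; the cube at (5.5, -3.5) is present — its section is the full 20×11 rectangle (perimeter 62.00 mm); Combining (union): the 2 present regions are separate (no shared area or edge), so areas and boundary lengths simply add and each stays a separate island — boundary = 134.00 mm; (rotated 5° about Z; rotation is an isometry so areas/perimeters/island counts are preserved). So its perimeter = 134.00 mm. Layer 56 is larger (134.00 vs 62.00 mm).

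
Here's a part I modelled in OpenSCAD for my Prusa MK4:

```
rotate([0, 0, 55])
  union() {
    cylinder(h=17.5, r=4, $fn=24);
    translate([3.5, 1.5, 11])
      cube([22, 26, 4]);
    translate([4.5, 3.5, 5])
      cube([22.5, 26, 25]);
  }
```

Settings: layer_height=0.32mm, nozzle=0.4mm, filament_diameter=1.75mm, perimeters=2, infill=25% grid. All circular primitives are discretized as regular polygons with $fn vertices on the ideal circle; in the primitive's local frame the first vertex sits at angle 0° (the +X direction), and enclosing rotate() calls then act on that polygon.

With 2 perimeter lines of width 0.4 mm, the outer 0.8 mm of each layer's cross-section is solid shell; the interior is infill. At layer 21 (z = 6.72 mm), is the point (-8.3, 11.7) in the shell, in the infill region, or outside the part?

shell

At z = 6.72 mm: the r=4 cylinder contributes a regular 24-gon of circumradius 4; the cube at (3.5, 1.5) is absent (z outside [11, 15]); the 22.5×26 cube at (4.5, 3.5) contributes its full rectangle; Taking the union: the 2 present regions are separate (no shared area or edge), so areas and boundary lengths simply add and each stays a separate island — 2 connected regions; (whole slice rotated 55° about Z — lengths, areas and connectivity unchanged). Overall, the cross-section has 2 separate islands. Undo the 55° rotation: the query point maps to (4.823, 13.510) in the un-rotated model frame. The nearest boundary edge runs (4.50, 3.50)→(4.50, 29.50); distance from the point to it = 0.32 mm. (Shell/infill is judged within the island containing the point — the largest one.) The point is inside the cross-section, 0.32 mm from the nearest boundary — within the 0.8 mm shell band (2 × 0.4).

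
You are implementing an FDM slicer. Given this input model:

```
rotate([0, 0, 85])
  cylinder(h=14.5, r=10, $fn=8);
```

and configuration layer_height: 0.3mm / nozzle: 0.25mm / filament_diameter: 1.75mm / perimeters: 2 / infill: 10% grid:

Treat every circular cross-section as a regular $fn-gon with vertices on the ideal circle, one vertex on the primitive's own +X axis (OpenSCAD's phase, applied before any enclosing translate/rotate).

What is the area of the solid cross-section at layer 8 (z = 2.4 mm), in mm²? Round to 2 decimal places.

282.84 mm²

At z = 2.4 mm: the r=10 cylinder gives a regular 8-gon of circumradius 10 (constant along its height) (area = (8/2)·10.000²·sin(360°/8) = 282.84 mm²); (whole slice rotated 85° about Z — lengths, areas and connectivity unchanged). Overall, the cross-section is a single solid region. Net area = 282.84 mm².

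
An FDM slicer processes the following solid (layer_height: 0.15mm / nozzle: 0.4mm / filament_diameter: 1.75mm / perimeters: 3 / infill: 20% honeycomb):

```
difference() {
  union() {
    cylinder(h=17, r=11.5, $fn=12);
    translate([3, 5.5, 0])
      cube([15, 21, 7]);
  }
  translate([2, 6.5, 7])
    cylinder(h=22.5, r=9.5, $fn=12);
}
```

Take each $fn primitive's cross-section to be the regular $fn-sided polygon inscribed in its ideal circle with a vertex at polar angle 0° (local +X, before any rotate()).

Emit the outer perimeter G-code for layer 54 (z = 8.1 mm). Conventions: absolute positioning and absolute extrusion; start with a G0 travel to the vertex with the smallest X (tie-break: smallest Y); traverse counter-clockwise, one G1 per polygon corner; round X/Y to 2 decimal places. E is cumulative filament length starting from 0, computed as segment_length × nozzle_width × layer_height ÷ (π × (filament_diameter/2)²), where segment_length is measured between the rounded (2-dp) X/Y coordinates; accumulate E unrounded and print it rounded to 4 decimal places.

G0 X-11.50 Y0.00 Z8.10
G1 X-9.96 Y-5.75 E0.1485
G1 X-5.75 Y-9.96 E0.2970
G1 X0.00 Y-11.50 E0.4455
G1 X5.75 Y-9.96 E0.5940
G1 X9.96 Y-5.75 E0.7425
G1 X11.50 Y0.00 E0.8910
G1 X10.63 Y3.25 E0.9749
G1 X10.23 Y1.75 E1.0136
G1 X6.75 Y-1.73 E1.1364
G1 X2.00 Y-3.00 E1.2591
G1 X-2.75 Y-1.73 E1.3817
G1 X-6.23 Y1.75 E1.5045
G1 X-7.50 Y6.50 E1.6271
G1 X-6.87 Y8.83 E1.6873
G1 X-9.96 Y5.75 E1.7962
G1 X-11.50 Y0.00 E1.9447

At z = 8.1 mm: the cylinder: section is a regular 12-gon, circumradius r=11.5; the cube at (3, 5.5) does not reach this height (z outside [0, 7]); Combining (union): only the r=11.5 cylinder is present, so the union is just that shape — 1 connected region; the cylinder at (2, 6.5): section is a regular 12-gon, circumradius r=9.5; Subtracting the remaining from the first: starting from that combined region, the r=9.5 cylinder at (2, 6.5) partially overlaps it — only the 190.95 mm² overlap (of its 270.75 mm²) is removed, clipping the outline — 1 connected region. The outline is a single polygon with 16 vertices. Extrusion per mm of travel: 0.4 × 0.15 / (π × 0.875²) = 0.024945. Accumulating E over each segment gives final E = 1.9447.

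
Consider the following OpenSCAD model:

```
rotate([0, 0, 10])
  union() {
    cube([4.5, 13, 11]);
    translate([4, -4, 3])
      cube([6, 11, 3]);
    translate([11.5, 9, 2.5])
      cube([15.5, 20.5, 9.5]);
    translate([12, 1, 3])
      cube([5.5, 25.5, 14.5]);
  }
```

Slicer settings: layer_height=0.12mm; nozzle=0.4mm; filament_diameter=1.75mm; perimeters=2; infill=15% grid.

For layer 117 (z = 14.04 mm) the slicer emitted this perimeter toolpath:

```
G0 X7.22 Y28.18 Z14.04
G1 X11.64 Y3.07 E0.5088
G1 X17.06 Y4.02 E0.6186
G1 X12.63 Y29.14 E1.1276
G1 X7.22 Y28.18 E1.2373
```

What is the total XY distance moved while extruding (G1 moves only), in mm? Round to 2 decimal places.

Sum the Euclidean lengths of each G1 segment: total = 62.00 mm.

62.00 mm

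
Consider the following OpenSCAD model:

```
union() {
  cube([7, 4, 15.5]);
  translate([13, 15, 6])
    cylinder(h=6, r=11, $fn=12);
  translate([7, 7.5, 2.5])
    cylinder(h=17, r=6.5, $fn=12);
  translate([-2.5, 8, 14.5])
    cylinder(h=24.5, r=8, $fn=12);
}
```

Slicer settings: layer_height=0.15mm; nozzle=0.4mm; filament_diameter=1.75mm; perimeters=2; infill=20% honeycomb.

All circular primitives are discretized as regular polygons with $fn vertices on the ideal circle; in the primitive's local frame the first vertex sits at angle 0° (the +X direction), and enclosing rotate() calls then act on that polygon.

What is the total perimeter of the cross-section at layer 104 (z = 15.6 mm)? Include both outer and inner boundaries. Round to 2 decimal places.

66.41 mm

At z = 15.6 mm: the cube is not intersected at this z (z outside [0, 15.5]); the cylinder at (13, 15) does not reach this height (z outside [6, 12]); the r=6.5 cylinder at (7, 7.5) contributes a regular 12-gon of circumradius 6.5 (perimeter = 2·12·6.500·sin(180°/12) = 40.38 mm); the cylinder at (-2.5, 8): section is a regular 12-gon, circumradius r=8 (perimeter = 2·12·8.000·sin(180°/12) = 49.69 mm); Merging all regions: the regions partially overlap (shared area 33.55 mm²), so the edge portions inside another operand are dropped and the merged outline is re-measured after clipping — boundary = 66.41 mm. Overall, the cross-section is a single solid region. Total boundary length (outer) = 66.41 mm.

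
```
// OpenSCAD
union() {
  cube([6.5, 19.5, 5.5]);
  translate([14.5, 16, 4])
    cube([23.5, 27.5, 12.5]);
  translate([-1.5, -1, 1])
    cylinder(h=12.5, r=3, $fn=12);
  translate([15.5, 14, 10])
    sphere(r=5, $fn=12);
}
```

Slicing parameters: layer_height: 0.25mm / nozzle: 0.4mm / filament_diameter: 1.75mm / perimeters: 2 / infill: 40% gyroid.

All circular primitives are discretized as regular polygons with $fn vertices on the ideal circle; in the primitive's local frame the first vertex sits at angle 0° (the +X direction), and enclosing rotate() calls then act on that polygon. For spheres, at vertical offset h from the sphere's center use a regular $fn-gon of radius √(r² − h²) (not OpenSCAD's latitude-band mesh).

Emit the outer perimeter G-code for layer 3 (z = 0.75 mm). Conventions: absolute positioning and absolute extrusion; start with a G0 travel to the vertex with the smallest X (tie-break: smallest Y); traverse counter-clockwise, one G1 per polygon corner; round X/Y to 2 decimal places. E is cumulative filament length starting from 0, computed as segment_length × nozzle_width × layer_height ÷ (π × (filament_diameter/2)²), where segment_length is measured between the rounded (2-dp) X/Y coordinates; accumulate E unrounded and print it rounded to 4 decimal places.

At z = 0.75 mm: the cube is present — its section is the full 6.5×19.5 rectangle; the cube at (14.5, 16) is absent (z outside [4, 16.5]); the cylinder at (-1.5, -1) is not intersected at this z (z outside [1, 13.5]); the sphere at (15.5, 14) is absent (|z−center|=9.250 > r=5); Merging all regions: only the 6.5×19.5 cube is present, so the union is just that shape — 1 connected region. The outline is a single polygon with 4 vertices. Extrusion per mm of travel: 0.4 × 0.25 / (π × 0.875²) = 0.041575. Accumulating E over each segment gives final E = 2.1619.

G0 X0.00 Y0.00 Z0.75
G1 X6.50 Y0.00 E0.2702
G1 X6.50 Y19.50 E1.0810
G1 X0.00 Y19.50 E1.3512
G1 X0.00 Y0.00 E2.1619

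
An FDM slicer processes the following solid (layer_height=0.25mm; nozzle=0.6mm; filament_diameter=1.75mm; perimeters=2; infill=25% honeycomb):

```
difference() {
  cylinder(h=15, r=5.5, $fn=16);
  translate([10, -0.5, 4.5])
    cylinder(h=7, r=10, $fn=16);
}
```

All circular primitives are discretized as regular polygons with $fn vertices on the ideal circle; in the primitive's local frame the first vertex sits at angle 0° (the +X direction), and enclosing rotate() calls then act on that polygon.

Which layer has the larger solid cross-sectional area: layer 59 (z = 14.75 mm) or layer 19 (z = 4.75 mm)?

layer 59 (z = 14.75 mm)

Layer 59 (z = 14.75): the cylinder: section is a regular 16-gon, circumradius r=5.5 (area = (16/2)·5.500²·sin(360°/16) = 92.61 mm²); the cylinder at (10, -0.5) is not intersected at this z (z outside [4.5, 11.5]); After the difference (first − rest): none of the subtracted shapes is present at this height, so the r=5.5 cylinder is unchanged — area = 92.61 mm². So its area = 92.61 mm². Layer 19 (z = 4.75): the r=5.5 cylinder contributes a regular 16-gon of circumradius 5.5 (area = (16/2)·5.500²·sin(360°/16) = 92.61 mm²); the r=10 cylinder at (10, -0.5) contributes a regular 16-gon of circumradius 10 (area = (16/2)·10.000²·sin(360°/16) = 306.15 mm²); After the difference (first − rest): starting from the r=5.5 cylinder (92.61 mm²), the r=10 cylinder at (10, -0.5) partially overlaps it — only the 39.45 mm² overlap (of its 306.15 mm²) is removed, clipping the outline — area = 53.16 mm². So its area = 53.16 mm². Layer 59 is larger (92.61 vs 53.16 mm²).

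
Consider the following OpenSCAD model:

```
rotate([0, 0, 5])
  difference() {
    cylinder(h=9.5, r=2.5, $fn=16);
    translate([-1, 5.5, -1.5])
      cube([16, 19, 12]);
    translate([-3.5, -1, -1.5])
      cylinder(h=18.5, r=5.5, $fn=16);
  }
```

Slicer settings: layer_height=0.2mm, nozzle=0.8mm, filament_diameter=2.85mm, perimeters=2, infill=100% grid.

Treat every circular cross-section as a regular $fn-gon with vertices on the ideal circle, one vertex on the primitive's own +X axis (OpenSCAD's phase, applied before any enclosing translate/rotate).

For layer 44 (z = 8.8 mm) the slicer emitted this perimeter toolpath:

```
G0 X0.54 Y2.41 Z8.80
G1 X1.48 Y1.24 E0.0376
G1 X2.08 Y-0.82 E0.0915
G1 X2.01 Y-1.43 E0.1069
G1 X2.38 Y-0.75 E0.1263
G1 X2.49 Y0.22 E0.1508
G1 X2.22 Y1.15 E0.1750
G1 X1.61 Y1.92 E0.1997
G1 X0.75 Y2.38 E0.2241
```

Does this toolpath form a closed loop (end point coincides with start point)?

Start point (G0): (0.54, 2.41). End point (last G1): the path does not return to the start — open.

no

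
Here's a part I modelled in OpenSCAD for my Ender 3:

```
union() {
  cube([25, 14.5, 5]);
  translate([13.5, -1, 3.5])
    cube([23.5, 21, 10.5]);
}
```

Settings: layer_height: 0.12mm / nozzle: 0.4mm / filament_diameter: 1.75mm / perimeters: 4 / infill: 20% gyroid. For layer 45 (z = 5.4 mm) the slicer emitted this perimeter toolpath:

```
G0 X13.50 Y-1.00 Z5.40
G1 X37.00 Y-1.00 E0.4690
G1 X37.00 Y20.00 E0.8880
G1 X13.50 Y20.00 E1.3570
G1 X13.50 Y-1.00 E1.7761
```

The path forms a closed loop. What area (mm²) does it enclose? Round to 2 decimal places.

493.50 mm²

Apply the shoelace formula to the sequence of (X, Y) vertices; enclosed area = 493.50 mm².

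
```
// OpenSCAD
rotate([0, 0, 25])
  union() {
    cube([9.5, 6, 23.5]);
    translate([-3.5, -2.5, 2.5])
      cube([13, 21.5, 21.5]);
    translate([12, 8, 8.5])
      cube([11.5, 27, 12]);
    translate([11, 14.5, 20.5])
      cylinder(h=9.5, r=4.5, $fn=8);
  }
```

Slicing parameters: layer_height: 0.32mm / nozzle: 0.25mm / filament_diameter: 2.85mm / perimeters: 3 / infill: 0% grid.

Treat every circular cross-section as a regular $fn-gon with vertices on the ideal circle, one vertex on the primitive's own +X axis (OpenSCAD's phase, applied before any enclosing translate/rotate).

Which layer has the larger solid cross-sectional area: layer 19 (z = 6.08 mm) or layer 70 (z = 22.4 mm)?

layer 70 (z = 22.4 mm)

Layer 19 (z = 6.08): the cube is present — its section is the full 9.5×6 rectangle (area 57.00 mm²); the cube at (-3.5, -2.5) (footprint 13×21.5) is included at this height (area 279.50 mm²); the cube at (12, 8) is not intersected at this z (z outside [8.5, 20.5]); the cylinder at (11, 14.5) is not intersected at this z (z outside [20.5, 30]); Merging all regions: the 9.5×6 cube lies entirely inside the 13×21.5 cube at (-3.5, -2.5), so the union is just the 13×21.5 cube at (-3.5, -2.5) — area = 279.50 mm²; (whole slice rotated 25° about Z — lengths, areas and connectivity unchanged). So its area = 279.50 mm². Layer 70 (z = 22.4): the cube is present — its section is the full 9.5×6 rectangle (area 57.00 mm²); the cube at (-3.5, -2.5) is present — its section is the full 13×21.5 rectangle (area 279.50 mm²); the cube at (12, 8) does not reach this height (z outside [8.5, 20.5]); the r=4.5 cylinder at (11, 14.5) gives a regular 8-gon of circumradius 4.5 (constant along its height) (area = (8/2)·4.500²·sin(360°/8) = 57.28 mm²); Combining (union): the regions partially overlap — summed areas 393.78 mm² minus the doubly-counted overlap 73.07 mm² gives 320.71 mm² — area = 320.71 mm²; (whole slice rotated 25° about Z — lengths, areas and connectivity unchanged). So its area = 320.71 mm². Layer 70 is larger (320.71 vs 279.50 mm²).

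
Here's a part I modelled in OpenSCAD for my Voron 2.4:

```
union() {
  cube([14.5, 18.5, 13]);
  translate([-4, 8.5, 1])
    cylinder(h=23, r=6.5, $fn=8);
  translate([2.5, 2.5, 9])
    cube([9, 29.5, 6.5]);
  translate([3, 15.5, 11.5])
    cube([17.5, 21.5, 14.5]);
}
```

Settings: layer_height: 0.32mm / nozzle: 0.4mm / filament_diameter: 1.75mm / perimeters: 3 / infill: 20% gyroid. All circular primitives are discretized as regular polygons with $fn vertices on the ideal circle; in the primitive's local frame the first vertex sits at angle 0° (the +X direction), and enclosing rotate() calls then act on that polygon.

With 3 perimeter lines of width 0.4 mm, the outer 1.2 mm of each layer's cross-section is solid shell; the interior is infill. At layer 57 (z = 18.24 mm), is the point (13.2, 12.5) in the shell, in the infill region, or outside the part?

At z = 18.24 mm: the cube is absent (z outside [0, 13]); the r=6.5 cylinder at (-4, 8.5) gives a regular 8-gon of circumradius 6.5 (constant along its height); the cube at (2.5, 2.5) is not intersected at this z (z outside [9, 15.5]); the cube at (3, 15.5) (footprint 17.5×21.5) is included at this height; Combining (union): the 2 present regions are separate (no shared area or edge), so areas and boundary lengths simply add and each stays a separate island — 2 connected regions. Overall, the cross-section has 2 separate islands. The nearest boundary edge runs (20.50, 15.50)→(3.00, 15.50); distance from the point to it = 3.00 mm. The point is not inside any of the regions above, so it lies outside the cross-section (3.00 mm from the nearest boundary).

outside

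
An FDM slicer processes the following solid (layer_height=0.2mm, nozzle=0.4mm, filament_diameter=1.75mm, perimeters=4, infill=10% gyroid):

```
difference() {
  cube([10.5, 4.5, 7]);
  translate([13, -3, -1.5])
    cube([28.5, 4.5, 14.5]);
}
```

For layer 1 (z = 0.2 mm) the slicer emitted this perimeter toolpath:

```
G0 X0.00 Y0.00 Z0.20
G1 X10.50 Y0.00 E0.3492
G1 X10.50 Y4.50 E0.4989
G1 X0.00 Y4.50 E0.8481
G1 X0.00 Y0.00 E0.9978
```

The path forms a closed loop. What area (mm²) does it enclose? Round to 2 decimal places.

Apply the shoelace formula to the sequence of (X, Y) vertices; enclosed area = 47.25 mm².

47.25 mm²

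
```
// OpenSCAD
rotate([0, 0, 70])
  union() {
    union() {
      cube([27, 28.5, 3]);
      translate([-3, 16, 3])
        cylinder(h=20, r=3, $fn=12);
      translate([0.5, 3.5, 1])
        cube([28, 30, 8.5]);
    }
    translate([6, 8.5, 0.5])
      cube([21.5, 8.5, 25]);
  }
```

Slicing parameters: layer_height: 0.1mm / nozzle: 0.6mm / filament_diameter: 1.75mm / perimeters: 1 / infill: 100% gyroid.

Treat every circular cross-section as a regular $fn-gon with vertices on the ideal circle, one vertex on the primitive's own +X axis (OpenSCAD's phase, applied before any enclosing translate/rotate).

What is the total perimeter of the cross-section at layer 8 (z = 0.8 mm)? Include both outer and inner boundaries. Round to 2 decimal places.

112.00 mm

At z = 0.8 mm: the cube is present — its section is the full 27×28.5 rectangle (perimeter 111.00 mm); the cylinder at (-3, 16) is absent (z outside [3, 23]); the cube at (0.5, 3.5) does not reach this height (z outside [1, 9.5]); Merging all regions: only the 27×28.5 cube is present, so the union is just that shape — boundary = 111.00 mm; the cube at (6, 8.5) (footprint 21.5×8.5) is included at this height (perimeter 60.00 mm); Merging all regions: the regions partially overlap (shared area 178.50 mm²), so the edge portions inside another operand are dropped and the merged outline is re-measured after clipping — boundary = 112.00 mm; (rotated 70° about Z; rotation is an isometry so areas/perimeters/island counts are preserved). Overall, the cross-section is a single solid region. Total boundary length (outer) = 112.00 mm.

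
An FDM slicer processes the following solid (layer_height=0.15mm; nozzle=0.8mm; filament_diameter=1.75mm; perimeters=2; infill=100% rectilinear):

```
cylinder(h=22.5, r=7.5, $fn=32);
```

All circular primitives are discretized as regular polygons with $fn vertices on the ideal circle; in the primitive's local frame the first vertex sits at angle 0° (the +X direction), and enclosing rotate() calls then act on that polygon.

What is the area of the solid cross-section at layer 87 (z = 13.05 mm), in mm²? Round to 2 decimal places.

175.58 mm²

At z = 13.05 mm: the cylinder: section is a regular 32-gon, circumradius r=7.5 (area = (32/2)·7.500²·sin(360°/32) = 175.58 mm²). Overall, the cross-section is a single solid region. Net area = 175.58 mm².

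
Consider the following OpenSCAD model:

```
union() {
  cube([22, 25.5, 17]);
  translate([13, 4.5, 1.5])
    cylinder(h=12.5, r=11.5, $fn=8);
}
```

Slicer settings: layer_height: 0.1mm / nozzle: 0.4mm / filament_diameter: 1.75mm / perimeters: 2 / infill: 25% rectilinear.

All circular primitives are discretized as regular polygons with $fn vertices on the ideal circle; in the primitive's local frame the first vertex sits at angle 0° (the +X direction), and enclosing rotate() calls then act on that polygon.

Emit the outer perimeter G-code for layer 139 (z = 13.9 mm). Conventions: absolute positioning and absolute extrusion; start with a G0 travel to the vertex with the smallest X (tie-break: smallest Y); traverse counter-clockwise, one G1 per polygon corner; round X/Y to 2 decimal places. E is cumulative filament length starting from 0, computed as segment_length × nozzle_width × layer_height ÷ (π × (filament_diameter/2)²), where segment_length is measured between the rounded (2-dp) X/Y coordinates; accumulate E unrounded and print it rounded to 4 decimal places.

G0 X0.00 Y0.00 Z13.90
G1 X3.36 Y0.00 E0.0559
G1 X4.87 Y-3.63 E0.1213
G1 X13.00 Y-7.00 E0.2676
G1 X21.13 Y-3.63 E0.4140
G1 X24.50 Y4.50 E0.5603
G1 X22.00 Y10.54 E0.6690
G1 X22.00 Y25.50 E0.9178
G1 X0.00 Y25.50 E1.2837
G1 X0.00 Y0.00 E1.7078

At z = 13.9 mm: the cube is present — its section is the full 22×25.5 rectangle; the cylinder at (13, 4.5): section is a regular 8-gon, circumradius r=11.5; Combining (union): the regions partially overlap (shared area 267.54 mm²), so overlapping operands fuse into one piece — 1 connected region. The outline is a single polygon with 9 vertices. Extrusion per mm of travel: 0.4 × 0.1 / (π × 0.875²) = 0.016630. Accumulating E over each segment gives final E = 1.7078.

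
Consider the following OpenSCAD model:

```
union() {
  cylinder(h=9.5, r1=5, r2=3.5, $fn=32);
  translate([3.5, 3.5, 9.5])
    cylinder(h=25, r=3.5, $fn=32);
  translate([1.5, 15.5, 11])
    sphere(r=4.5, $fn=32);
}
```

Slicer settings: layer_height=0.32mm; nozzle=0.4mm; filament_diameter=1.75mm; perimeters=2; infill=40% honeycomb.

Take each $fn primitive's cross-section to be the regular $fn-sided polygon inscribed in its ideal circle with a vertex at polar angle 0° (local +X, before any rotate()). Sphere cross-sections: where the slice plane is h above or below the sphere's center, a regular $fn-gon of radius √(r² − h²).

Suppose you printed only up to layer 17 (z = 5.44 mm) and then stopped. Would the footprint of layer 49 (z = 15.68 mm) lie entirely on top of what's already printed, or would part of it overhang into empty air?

part overhangs

Compare the two slices. At z = 5.44: the cone (r1=5→r2=3.5) has section circumradius 4.141 here — a regular 32-gon (area = (32/2)·4.141²·sin(360°/32) = 53.53 mm²); the cylinder at (3.5, 3.5) is absent (z outside [9.5, 34.5]); the sphere at (1.5, 15.5) does not reach this height (|z−center|=5.560 > r=4.5); Taking the union: only the cone is present, so the union is just that shape — area = 53.53 mm². At z = 15.68: the cone does not reach this height (z outside [0, 9.5]); the r=3.5 cylinder at (3.5, 3.5) gives a regular 32-gon of circumradius 3.5 (constant along its height) (area = (32/2)·3.500²·sin(360°/32) = 38.24 mm²); the sphere at (1.5, 15.5) is not intersected at this z (|z−center|=4.680 > r=4.5); Merging all regions: only the r=3.5 cylinder at (3.5, 3.5) is present, so the union is just that shape — area = 38.24 mm². Checking containment: at z = 15.68 the cross-section extends beyond the z = 5.44 cross-section by about 27.59 mm².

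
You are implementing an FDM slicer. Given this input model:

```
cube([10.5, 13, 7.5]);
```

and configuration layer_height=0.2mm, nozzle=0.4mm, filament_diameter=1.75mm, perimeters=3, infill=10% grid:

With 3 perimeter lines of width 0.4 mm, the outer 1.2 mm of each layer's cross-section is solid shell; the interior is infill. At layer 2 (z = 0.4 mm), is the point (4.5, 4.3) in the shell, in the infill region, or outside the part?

At z = 0.4 mm: the cube is present — its section is the full 10.5×13 rectangle. Overall, the cross-section is a single solid region. The nearest boundary edge runs (0.00, 0.00)→(10.50, 0.00); distance from the point to it = 4.30 mm. The point is inside the cross-section and 4.30 mm from the nearest boundary — more than the 1.2 mm shell width (3 × 0.4), so it's in the infill interior.

infill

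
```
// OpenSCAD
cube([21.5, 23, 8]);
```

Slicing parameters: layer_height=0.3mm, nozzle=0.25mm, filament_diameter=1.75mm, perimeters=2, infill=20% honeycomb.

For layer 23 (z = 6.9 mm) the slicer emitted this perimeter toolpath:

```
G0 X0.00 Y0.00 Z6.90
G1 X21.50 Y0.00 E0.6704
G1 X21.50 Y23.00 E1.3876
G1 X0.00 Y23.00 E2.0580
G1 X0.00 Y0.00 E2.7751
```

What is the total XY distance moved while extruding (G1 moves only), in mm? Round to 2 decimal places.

89.00 mm

Sum the Euclidean lengths of each G1 segment: total = 89.00 mm.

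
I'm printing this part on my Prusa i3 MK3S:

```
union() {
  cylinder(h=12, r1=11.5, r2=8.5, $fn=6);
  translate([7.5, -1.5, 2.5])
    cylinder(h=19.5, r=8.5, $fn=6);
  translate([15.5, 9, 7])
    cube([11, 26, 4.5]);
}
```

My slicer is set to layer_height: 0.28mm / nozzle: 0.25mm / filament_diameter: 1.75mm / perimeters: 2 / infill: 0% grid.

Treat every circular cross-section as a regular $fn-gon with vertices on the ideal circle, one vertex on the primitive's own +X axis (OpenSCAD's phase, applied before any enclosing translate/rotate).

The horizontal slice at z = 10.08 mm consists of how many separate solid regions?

At z = 10.08 mm: the cone (r1=11.5→r2=8.5) has section circumradius 8.980 here — a regular 6-gon; the r=8.5 cylinder at (7.5, -1.5) contributes a regular 6-gon of circumradius 8.5; the cube at (15.5, 9) (footprint 11×26) is included at this height; Taking the union: the regions partially overlap (shared area 81.72 mm²), so overlapping operands fuse into one piece — 2 connected regions. The result has 2 disconnected regions.

2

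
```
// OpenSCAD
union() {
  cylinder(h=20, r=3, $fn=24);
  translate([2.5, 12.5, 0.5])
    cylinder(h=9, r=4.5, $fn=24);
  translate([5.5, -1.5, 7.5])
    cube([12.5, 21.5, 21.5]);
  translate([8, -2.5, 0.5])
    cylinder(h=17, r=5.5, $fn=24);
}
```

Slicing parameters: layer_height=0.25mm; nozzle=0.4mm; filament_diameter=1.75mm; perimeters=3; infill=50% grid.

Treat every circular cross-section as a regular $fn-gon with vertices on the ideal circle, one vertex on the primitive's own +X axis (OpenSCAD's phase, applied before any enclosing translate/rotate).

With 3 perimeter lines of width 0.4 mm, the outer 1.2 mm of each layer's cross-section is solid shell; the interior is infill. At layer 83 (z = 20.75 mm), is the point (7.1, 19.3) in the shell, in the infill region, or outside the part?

shell

At z = 20.75 mm: the cylinder does not reach this height (z outside [0, 20]); the cylinder at (2.5, 12.5) is absent (z outside [0.5, 9.5]); the 12.5×21.5 cube at (5.5, -1.5) contributes its full rectangle; the cylinder at (8, -2.5) is not intersected at this z (z outside [0.5, 17.5]); Combining (union): only the 12.5×21.5 cube at (5.5, -1.5) is present, so the union is just that shape — 1 connected region. Overall, the cross-section is a single solid region. The nearest boundary edge runs (18.00, 20.00)→(5.50, 20.00); distance from the point to it = 0.70 mm. The point is inside the cross-section, 0.70 mm from the nearest boundary — within the 1.2 mm shell band (3 × 0.4).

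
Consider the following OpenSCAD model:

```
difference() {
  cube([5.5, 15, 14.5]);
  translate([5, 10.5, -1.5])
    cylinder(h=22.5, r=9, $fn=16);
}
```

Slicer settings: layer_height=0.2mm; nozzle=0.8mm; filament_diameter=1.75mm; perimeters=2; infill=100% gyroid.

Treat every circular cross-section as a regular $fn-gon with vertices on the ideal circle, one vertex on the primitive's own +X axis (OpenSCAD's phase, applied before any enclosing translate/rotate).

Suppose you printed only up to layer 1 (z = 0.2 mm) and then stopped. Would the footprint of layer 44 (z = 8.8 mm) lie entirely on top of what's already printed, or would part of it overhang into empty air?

entirely on top

Compare the two slices. At z = 0.2: the cube (footprint 5.5×15) is included at this height (area 82.50 mm²); the cylinder at (5, 10.5): section is a regular 16-gon, circumradius r=9 (area = (16/2)·9.000²·sin(360°/16) = 247.98 mm²); Subtracting the remaining from the first: starting from the 5.5×15 cube (82.50 mm²), the r=9 cylinder at (5, 10.5) partially overlaps it — only the 71.17 mm² overlap (of its 247.98 mm²) is removed, clipping the outline — area = 11.33 mm². At z = 8.8: the cube (footprint 5.5×15) is included at this height (area 82.50 mm²); the r=9 cylinder at (5, 10.5) gives a regular 16-gon of circumradius 9 (constant along its height) (area = (16/2)·9.000²·sin(360°/16) = 247.98 mm²); Taking the first minus the rest: starting from the 5.5×15 cube (82.50 mm²), the r=9 cylinder at (5, 10.5) partially overlaps it — only the 71.17 mm² overlap (of its 247.98 mm²) is removed, clipping the outline — area = 11.33 mm². Checking containment: the cross-section at z = 8.8 is a subset of the cross-section at z = 0.2.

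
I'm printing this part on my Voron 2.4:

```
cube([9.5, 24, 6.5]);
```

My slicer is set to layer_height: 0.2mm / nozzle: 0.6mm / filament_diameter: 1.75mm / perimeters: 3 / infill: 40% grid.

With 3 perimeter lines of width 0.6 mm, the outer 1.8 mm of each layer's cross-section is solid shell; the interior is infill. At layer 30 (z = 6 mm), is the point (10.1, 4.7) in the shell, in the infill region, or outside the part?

outside

At z = 6 mm: the cube is present — its section is the full 9.5×24 rectangle. Overall, the cross-section is a single solid region. The nearest boundary edge runs (9.50, 0.00)→(9.50, 24.00); distance from the point to it = 0.60 mm. The point is not inside any of the regions above, so it lies outside the cross-section (0.60 mm from the nearest boundary).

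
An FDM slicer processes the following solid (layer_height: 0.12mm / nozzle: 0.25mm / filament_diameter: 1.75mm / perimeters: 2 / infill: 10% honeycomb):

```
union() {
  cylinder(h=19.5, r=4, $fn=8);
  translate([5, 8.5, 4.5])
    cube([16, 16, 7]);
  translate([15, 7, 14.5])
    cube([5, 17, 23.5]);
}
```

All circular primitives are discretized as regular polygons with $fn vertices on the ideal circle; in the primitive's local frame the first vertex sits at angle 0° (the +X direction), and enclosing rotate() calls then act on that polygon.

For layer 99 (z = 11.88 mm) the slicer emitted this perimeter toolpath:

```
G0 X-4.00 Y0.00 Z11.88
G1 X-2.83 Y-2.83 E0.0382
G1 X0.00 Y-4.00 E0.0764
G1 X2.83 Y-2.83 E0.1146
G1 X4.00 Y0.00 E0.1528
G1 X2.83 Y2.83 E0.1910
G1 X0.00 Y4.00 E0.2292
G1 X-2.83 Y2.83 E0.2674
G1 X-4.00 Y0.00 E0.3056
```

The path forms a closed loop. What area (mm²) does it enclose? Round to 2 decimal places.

45.28 mm²

Apply the shoelace formula to the sequence of (X, Y) vertices; enclosed area = 45.28 mm².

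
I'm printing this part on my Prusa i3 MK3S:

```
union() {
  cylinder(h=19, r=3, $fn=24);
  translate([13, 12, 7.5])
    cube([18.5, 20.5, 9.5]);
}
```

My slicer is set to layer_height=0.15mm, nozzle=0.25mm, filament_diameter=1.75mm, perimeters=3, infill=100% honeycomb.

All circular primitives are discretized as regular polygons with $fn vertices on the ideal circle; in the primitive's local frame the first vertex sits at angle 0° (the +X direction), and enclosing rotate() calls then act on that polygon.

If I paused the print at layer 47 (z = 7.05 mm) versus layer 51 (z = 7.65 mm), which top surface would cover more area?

Layer 47 (z = 7.05): the r=3 cylinder contributes a regular 24-gon of circumradius 3 (area = (24/2)·3.000²·sin(360°/24) = 27.95 mm²); the cube at (13, 12) is not intersected at this z (z outside [7.5, 17]); Taking the union: only the r=3 cylinder is present, so the union is just that shape — area = 27.95 mm². So its area = 27.95 mm². Layer 51 (z = 7.65): the r=3 cylinder contributes a regular 24-gon of circumradius 3 (area = (24/2)·3.000²·sin(360°/24) = 27.95 mm²); the cube at (13, 12) (footprint 18.5×20.5) is included at this height (area 379.25 mm²); Merging all regions: the 2 present regions are separate (no shared area or edge), so areas and boundary lengths simply add and each stays a separate island — area = 407.20 mm². So its area = 407.20 mm². Layer 51 is larger (407.20 vs 27.95 mm²).

layer 51 (z = 7.65 mm)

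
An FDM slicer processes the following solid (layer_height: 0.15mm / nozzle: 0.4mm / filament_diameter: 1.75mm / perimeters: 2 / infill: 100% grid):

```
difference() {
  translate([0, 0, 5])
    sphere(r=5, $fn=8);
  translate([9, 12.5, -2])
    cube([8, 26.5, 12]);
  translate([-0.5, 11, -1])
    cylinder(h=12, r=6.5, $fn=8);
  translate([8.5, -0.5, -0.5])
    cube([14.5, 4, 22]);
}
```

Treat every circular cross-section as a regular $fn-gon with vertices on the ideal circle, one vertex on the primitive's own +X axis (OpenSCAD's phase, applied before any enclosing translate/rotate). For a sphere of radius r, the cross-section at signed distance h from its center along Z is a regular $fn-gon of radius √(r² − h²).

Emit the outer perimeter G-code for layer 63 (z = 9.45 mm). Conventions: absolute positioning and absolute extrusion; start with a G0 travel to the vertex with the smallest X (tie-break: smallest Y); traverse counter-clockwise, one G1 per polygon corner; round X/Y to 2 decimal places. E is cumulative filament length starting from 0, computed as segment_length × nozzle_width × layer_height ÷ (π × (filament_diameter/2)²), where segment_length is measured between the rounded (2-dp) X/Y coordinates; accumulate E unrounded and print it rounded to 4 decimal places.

G0 X-2.28 Y0.00 Z9.45
G1 X-1.61 Y-1.61 E0.0435
G1 X0.00 Y-2.28 E0.0870
G1 X1.61 Y-1.61 E0.1305
G1 X2.28 Y0.00 E0.1740
G1 X1.61 Y1.61 E0.2175
G1 X0.00 Y2.28 E0.2610
G1 X-1.61 Y1.61 E0.3045
G1 X-2.28 Y0.00 E0.3480

At z = 9.45 mm: the sphere: section is a regular 8-gon, circumradius = √(r²−h²) = √(5²−4.45²) = 2.280; the 8×26.5 cube at (9, 12.5) contributes its full rectangle; the r=6.5 cylinder at (-0.5, 11) contributes a regular 8-gon of circumradius 6.5; the 14.5×4 cube at (8.5, -0.5) contributes its full rectangle; After the difference (first − rest): starting from the r=5 sphere, the 8×26.5 cube at (9, 12.5) misses the remaining region (no effect); the r=6.5 cylinder at (-0.5, 11) misses the remaining region (no effect); the 14.5×4 cube at (8.5, -0.5) misses the remaining region (no effect) — 1 connected region. The outline is a single polygon with 8 vertices. Extrusion per mm of travel: 0.4 × 0.15 / (π × 0.875²) = 0.024945. Accumulating E over each segment gives final E = 0.3480.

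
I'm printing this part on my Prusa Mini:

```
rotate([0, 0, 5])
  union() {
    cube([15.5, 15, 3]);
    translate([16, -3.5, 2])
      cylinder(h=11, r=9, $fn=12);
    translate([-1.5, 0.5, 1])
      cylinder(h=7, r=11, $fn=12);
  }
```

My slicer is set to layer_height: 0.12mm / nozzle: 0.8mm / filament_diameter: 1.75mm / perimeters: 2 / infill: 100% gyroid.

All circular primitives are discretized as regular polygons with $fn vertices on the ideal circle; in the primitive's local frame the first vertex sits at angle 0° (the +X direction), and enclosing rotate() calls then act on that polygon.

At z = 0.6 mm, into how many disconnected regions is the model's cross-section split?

1

At z = 0.6 mm: the cube (footprint 15.5×15) is included at this height; the cylinder at (16, -3.5) is absent (z outside [2, 13]); the cylinder at (-1.5, 0.5) does not reach this height (z outside [1, 8]); Combining (union): only the 15.5×15 cube is present, so the union is just that shape — 1 connected region; (whole slice rotated 5° about Z — lengths, areas and connectivity unchanged). The result has 1 disconnected region.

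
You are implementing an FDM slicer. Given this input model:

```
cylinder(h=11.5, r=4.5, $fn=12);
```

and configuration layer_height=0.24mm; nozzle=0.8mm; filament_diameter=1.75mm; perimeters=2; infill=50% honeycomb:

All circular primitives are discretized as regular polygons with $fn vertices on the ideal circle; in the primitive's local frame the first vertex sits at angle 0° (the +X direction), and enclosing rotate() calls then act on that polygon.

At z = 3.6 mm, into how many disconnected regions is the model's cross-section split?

1

At z = 3.6 mm: the cylinder: section is a regular 12-gon, circumradius r=4.5. The result has 1 disconnected region.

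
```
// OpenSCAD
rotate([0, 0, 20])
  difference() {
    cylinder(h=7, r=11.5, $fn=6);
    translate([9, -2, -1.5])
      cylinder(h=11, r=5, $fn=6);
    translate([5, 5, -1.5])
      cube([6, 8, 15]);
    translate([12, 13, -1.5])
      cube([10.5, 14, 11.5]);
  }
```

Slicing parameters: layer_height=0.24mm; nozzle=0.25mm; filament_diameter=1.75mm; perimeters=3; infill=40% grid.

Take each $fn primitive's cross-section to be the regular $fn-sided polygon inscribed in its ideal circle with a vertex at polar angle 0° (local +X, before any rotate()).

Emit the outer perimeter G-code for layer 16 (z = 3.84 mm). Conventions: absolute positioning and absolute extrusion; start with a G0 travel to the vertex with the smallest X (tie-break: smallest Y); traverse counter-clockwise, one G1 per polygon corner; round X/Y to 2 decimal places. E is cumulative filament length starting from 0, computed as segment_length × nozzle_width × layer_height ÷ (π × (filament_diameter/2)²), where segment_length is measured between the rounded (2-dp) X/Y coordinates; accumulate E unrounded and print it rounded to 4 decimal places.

G0 X-10.81 Y-3.93 Z3.84
G1 X-2.00 Y-11.33 E0.2870
G1 X8.81 Y-7.39 E0.5740
G1 X9.54 Y-3.27 E0.6784
G1 X8.27 Y-3.73 E0.7121
G1 X4.44 Y-0.51 E0.8369
G1 X5.31 Y4.41 E0.9615
G1 X8.75 Y5.66 E1.0528
G1 X6.38 Y7.64 E1.1299
G1 X2.99 Y6.41 E1.2198
G1 X1.29 Y11.07 E1.3436
G1 X-8.81 Y7.39 E1.6117
G1 X-10.81 Y-3.93 E1.8985

At z = 3.84 mm: the r=11.5 cylinder contributes a regular 6-gon of circumradius 11.5; the r=5 cylinder at (9, -2) contributes a regular 6-gon of circumradius 5; the cube at (5, 5) (footprint 6×8) is included at this height; the cube at (12, 13) is present — its section is the full 10.5×14 rectangle; Taking the first minus the rest: starting from the r=11.5 cylinder, the r=5 cylinder at (9, -2) partially overlaps it — only the 40.99 mm² overlap (of its 64.95 mm²) is removed, clipping the outline; the 6×8 cube at (5, 5) partially overlaps it — only the 10.82 mm² overlap (of its 48.00 mm²) is removed, clipping the outline; the 10.5×14 cube at (12, 13) misses the remaining region (no effect) — 1 connected region; (rotated 20° about Z; rotation is an isometry so areas/perimeters/island counts are preserved). The outline is a single polygon with 12 vertices. Extrusion per mm of travel: 0.25 × 0.24 / (π × 0.875²) = 0.024945. Accumulating E over each segment gives final E = 1.8985.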